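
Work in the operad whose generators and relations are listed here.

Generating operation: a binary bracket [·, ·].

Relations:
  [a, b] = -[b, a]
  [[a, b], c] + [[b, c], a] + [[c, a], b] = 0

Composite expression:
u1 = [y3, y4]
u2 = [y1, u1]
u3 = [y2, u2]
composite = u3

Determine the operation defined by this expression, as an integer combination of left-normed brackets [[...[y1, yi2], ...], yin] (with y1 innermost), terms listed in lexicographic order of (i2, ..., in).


-[[[y1, y3], y4], y2] + [[[y1, y4], y3], y2]

Skip Jacobi rewriting: expand, keep y1-initial words, read off terms.
Composite bracket: [y2, [y1, [y3, y4]]]
Full expansion: 8 signed words from ab - ba (2^3 = 8).
Keep just the words that open with y1:
  word y1y3y4y2 has sign -1, contributing -[[[y1, y3], y4], y2]
  word y1y4y3y2 has sign +1, contributing +[[[y1, y4], y3], y2]


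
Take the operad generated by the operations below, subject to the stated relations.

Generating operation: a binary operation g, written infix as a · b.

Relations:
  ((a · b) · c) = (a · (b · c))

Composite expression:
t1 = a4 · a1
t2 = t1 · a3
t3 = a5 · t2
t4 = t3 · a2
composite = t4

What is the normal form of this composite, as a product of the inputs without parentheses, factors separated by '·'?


a5 · a4 · a1 · a3 · a2

Key point: g is associative — brackets drop, the a-order remains.
(a4 · a1) spells out as a4 · a1
((a4 · a1) · a3) spells out as a4 · a1 · a3
(a5 · ((a4 · a1) · a3)) spells out as a5 · a4 · a1 · a3
((a5 · ((a4 · a1) · a3)) · a2) spells out as a5 · a4 · a1 · a3 · a2


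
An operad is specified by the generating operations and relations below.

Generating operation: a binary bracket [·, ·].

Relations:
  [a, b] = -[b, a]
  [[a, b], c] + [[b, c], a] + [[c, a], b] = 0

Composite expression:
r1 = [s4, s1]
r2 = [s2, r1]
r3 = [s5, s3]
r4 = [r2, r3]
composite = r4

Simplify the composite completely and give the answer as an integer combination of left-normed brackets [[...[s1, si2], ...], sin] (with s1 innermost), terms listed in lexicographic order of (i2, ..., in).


-[[[[s1, s4], s2], s3], s5] + [[[[s1, s4], s2], s5], s3]

Antisymmetry and Jacobi reduce to s1-anchored left-normed brackets.
Composite bracket: [[s2, [s4, s1]], [s5, s3]]
Expanding via [a, b] = ab - ba: 16 signed words (2^4 = 16).
Coefficients come from the s1-initial words:
  s1s4s2s3s5 appears with sign -1, giving the term -[[[[s1, s4], s2], s3], s5]
  s1s4s2s5s3 appears with sign +1, giving the term +[[[[s1, s4], s2], s5], s3]


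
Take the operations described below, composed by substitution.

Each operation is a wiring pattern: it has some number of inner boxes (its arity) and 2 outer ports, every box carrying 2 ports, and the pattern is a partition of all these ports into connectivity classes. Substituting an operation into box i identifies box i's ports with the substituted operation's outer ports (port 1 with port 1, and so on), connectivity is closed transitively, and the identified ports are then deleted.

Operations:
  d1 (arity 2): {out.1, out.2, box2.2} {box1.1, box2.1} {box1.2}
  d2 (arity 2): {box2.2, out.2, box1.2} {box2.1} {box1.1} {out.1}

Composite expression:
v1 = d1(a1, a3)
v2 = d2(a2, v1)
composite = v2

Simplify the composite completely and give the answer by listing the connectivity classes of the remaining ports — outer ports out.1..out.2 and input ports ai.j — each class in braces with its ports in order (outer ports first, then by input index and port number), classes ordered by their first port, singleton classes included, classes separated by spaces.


{out.1} {out.2, a2.2, a3.2} {a1.1, a3.1} {a1.2} {a2.1}

After gluing at d2, chains via deleted ports link the a-ports.
through d1, on inputs (a1, a3): {out.1, out.2, a3.2} {a1.1, a3.1} {a1.2} (out.j = stage outer ports)
through d2, on inputs (a2, a1, a3): {out.1} {out.2, a2.2, a3.2} {a1.1, a3.1} {a1.2} {a2.1} (out.j = stage outer ports)


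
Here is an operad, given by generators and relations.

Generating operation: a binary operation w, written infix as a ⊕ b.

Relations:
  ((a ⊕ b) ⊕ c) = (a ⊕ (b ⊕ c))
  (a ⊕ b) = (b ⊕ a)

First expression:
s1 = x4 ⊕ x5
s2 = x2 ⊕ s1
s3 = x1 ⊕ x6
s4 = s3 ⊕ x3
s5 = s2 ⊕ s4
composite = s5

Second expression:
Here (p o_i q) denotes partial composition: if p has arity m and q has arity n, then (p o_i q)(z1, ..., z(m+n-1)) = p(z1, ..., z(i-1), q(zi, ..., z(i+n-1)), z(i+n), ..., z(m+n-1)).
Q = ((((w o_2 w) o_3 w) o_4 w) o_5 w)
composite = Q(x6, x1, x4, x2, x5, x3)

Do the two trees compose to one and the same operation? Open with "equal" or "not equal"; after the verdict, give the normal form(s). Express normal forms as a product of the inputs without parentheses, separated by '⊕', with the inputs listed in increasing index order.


equal — both sides give x1 ⊕ x2 ⊕ x3 ⊕ x4 ⊕ x5 ⊕ x6

In normal form, the first expression is x1 ⊕ x2 ⊕ x3 ⊕ x4 ⊕ x5 ⊕ x6
In normal form, the second expression is x1 ⊕ x2 ⊕ x3 ⊕ x4 ⊕ x5 ⊕ x6
Identical normal forms: equal.


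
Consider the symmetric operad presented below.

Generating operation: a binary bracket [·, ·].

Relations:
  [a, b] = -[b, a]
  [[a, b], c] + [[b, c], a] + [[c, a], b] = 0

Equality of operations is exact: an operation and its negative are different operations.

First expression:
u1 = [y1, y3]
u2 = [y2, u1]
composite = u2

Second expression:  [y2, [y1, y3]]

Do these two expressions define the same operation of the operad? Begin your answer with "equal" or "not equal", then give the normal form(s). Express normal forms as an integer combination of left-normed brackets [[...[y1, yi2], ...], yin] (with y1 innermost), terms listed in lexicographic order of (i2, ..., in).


equal; the common form is -[[y1, y3], y2]


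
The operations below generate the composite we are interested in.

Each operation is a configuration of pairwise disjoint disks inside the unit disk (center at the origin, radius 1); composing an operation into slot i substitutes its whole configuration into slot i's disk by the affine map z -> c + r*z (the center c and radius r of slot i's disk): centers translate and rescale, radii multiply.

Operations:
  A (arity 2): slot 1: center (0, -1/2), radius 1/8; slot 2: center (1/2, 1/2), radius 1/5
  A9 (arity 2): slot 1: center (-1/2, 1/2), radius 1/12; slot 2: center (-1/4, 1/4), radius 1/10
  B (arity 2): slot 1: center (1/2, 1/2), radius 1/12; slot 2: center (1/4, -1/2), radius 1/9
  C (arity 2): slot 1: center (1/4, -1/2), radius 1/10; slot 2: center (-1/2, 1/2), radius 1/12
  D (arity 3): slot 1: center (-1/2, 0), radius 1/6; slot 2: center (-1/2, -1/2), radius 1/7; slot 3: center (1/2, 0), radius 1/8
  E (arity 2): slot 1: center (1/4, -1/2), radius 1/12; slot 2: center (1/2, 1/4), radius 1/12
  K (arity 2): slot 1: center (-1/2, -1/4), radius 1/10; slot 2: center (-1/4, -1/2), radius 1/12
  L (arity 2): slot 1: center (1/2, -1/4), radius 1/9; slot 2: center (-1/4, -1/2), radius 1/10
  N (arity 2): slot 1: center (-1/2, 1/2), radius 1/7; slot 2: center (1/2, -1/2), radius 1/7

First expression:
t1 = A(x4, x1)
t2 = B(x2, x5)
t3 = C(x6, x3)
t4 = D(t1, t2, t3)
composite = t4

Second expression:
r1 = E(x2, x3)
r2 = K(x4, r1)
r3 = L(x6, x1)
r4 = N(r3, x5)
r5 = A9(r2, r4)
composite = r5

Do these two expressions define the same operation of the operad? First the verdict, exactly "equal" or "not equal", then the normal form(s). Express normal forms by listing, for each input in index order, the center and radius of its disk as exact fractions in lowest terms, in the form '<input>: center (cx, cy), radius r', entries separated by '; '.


The first expression reduces to x1: center (-5/12, 1/12), radius 1/30; x2: center (-3/7, -3/7), radius 1/84; x3: center (7/16, 1/16), radius 1/96; x4: center (-1/2, -1/12), radius 1/48; x5: center (-13/28, -4/7), radius 1/63; x6: center (17/32, -1/16), radius 1/80
The second expression reduces to x1: center (-17/56, 41/140), radius 1/700; x2: center (-299/576, 131/288), radius 1/1728; x3: center (-149/288, 265/576), radius 1/1728; x4: center (-13/24, 23/48), radius 1/120; x5: center (-1/5, 1/5), radius 1/70; x6: center (-41/140, 83/280), radius 1/630
No match — not equal.

not equal — first x1: center (-5/12, 1/12), radius 1/30; x2: center (-3/7, -3/7), radius 1/84; x3: center (7/16, 1/16), radius 1/96; x4: center (-1/2, -1/12), radius 1/48; x5: center (-13/28, -4/7), radius 1/63; x6: center (17/32, -1/16), radius 1/80, second x1: center (-17/56, 41/140), radius 1/700; x2: center (-299/576, 131/288), radius 1/1728; x3: center (-149/288, 265/576), radius 1/1728; x4: center (-13/24, 23/48), radius 1/120; x5: center (-1/5, 1/5), radius 1/70; x6: center (-41/140, 83/280), radius 1/630


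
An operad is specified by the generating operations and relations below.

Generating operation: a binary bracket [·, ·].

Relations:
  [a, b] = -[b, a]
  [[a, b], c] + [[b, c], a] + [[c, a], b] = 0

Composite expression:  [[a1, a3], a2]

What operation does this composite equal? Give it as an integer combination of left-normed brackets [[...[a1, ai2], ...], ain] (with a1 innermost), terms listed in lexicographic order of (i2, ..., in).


[[a1, a3], a2]

In the tensor algebra, words opening a1 carry the a1-anchored form.
Composite bracket: [[a1, a3], a2]
Full expansion: 4 signed words from ab - ba (2^2 = 4).
The a1-initial words carry the normal form:
  a1a3a2 appears with sign +1, giving the term +[[a1, a3], a2]


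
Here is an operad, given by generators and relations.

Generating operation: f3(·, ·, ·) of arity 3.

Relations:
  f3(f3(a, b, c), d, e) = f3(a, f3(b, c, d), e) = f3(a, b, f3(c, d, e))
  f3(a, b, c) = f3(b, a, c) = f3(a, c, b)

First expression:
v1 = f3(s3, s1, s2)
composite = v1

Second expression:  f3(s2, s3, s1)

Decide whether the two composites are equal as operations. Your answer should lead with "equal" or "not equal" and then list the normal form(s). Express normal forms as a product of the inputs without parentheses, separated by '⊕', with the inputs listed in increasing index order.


equal; the common form is s1 ⊕ s2 ⊕ s3

Normal form of the first expression: s1 ⊕ s2 ⊕ s3
Normal form of the second expression: s1 ⊕ s2 ⊕ s3
Same normal form: equal.


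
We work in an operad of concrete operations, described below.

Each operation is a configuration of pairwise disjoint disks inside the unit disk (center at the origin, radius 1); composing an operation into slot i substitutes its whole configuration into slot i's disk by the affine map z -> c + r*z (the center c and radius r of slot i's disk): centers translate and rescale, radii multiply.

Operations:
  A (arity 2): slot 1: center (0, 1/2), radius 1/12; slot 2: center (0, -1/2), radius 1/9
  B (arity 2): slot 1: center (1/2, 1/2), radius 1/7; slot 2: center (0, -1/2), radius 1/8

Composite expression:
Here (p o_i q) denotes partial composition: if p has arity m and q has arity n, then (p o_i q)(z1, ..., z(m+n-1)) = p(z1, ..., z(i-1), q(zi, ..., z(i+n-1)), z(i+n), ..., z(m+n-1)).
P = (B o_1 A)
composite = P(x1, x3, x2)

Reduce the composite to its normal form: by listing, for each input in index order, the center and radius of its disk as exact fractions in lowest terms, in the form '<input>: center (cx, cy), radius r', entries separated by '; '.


x1: center (1/2, 4/7), radius 1/84; x2: center (0, -1/2), radius 1/8; x3: center (1/2, 3/7), radius 1/63

Follow each x-input down from B: c' goes to c + r*c', radius to r*r'.
input x1: composing its 2 substitution steps yields center (1/2, 4/7), radius 1/84
input x3: composing its 2 substitution steps yields center (1/2, 3/7), radius 1/63
input x2: composing its 1 substitution step yields center (0, -1/2), radius 1/8


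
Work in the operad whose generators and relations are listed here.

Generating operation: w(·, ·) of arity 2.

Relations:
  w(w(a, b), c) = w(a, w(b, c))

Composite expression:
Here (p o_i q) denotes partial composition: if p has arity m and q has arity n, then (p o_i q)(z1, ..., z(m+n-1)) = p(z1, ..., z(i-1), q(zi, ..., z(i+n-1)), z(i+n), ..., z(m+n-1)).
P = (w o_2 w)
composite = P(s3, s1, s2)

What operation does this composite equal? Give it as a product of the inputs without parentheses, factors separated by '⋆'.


s3 ⋆ s1 ⋆ s2

Key point: w is associative — brackets drop, the s-order remains.
w(s1, s2) linearizes to s1 ⋆ s2
w(s3, w(s1, s2)) linearizes to s3 ⋆ s1 ⋆ s2


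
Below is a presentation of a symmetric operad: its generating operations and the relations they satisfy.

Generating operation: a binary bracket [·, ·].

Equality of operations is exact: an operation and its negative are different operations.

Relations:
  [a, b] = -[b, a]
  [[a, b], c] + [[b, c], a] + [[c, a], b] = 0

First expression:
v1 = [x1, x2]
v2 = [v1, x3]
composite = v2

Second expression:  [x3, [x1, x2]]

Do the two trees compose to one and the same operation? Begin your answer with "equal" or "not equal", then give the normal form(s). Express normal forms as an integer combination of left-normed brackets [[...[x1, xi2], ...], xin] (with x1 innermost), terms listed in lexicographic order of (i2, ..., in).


not equal; the first gives [[x1, x2], x3] and the second -[[x1, x2], x3]

Reducing the first expression gives [[x1, x2], x3]
Reducing the second expression gives -[[x1, x2], x3]
No match — not equal.


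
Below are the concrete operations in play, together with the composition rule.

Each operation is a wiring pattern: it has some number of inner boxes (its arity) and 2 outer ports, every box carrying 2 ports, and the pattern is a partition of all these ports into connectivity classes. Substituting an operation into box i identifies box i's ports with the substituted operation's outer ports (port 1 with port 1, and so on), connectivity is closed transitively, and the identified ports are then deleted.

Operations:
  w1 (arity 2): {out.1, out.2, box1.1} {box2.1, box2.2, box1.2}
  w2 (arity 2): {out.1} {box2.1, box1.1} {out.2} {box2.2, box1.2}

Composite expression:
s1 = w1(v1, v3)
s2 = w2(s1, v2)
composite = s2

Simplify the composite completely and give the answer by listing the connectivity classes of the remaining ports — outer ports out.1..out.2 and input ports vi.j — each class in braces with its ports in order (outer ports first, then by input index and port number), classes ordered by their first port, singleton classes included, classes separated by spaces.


Treat the ports identified at w2 as solder joints: merge, then drop.
through w1, on inputs (v1, v3): {out.1, out.2, v1.1} {v1.2, v3.1, v3.2} (out.j = stage outer ports)
through w2, on inputs (v1, v3, v2): {out.1} {out.2} {v1.1, v2.1, v2.2} {v1.2, v3.1, v3.2} (out.j = stage outer ports)

{out.1} {out.2} {v1.1, v2.1, v2.2} {v1.2, v3.1, v3.2}


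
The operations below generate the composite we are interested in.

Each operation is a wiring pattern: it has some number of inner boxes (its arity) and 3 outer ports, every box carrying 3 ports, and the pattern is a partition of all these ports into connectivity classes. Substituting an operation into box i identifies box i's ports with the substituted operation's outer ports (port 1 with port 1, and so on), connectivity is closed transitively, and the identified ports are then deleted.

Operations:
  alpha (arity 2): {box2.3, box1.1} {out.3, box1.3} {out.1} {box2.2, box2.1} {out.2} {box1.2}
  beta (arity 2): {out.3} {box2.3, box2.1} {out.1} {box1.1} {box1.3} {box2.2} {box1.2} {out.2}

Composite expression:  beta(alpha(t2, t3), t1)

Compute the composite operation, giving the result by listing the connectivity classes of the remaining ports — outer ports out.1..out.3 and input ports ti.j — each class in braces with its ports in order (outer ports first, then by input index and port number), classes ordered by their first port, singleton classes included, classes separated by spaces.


{out.1} {out.2} {out.3} {t1.1, t1.3} {t1.2} {t2.1, t3.3} {t2.2} {t2.3} {t3.1, t3.2}

Two ports join when wires chain via beta-identified ports.
stage alpha: inputs (t2, t3), connectivity {out.1} {out.2} {out.3, t2.3} {t2.1, t3.3} {t2.2} {t3.1, t3.2}, out.j its boundary
stage beta: inputs (t2, t3, t1), connectivity {out.1} {out.2} {out.3} {t1.1, t1.3} {t1.2} {t2.1, t3.3} {t2.2} {t2.3} {t3.1, t3.2}, out.j its boundary


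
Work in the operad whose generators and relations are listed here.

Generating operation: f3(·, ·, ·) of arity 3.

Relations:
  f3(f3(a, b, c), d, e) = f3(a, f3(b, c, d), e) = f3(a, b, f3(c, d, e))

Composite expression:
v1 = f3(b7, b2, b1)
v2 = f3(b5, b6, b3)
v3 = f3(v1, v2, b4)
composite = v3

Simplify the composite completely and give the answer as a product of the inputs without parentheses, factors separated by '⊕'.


b7 ⊕ b2 ⊕ b1 ⊕ b5 ⊕ b6 ⊕ b3 ⊕ b4

Associativity of f3 dissolves the nesting; only the b-input order survives.
f3(b7, b2, b1) collapses to b7 ⊕ b2 ⊕ b1
f3(b5, b6, b3) collapses to b5 ⊕ b6 ⊕ b3
f3(f3(b7, b2, b1), f3(b5, b6, b3), b4) collapses to b7 ⊕ b2 ⊕ b1 ⊕ b5 ⊕ b6 ⊕ b3 ⊕ b4


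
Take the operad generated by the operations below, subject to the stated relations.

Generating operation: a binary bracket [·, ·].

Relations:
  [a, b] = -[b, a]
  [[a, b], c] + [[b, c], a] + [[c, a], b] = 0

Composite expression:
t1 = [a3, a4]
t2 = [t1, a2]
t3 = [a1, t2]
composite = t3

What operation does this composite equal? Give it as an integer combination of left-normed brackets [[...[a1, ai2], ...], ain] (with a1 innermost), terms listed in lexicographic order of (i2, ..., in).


-[[[a1, a2], a3], a4] + [[[a1, a2], a4], a3] + [[[a1, a3], a4], a2] - [[[a1, a4], a3], a2]

A multilinear Lie element is pinned by a1-initial words (a1 innermost).
Composite bracket: [a1, [[a3, a4], a2]]
Full expansion: 8 signed words from ab - ba (2^3 = 8).
Only words starting with a1 matter:
  sign of a1a2a3a4 is -1, so it contributes -[[[a1, a2], a3], a4]
  sign of a1a2a4a3 is +1, so it contributes +[[[a1, a2], a4], a3]
  sign of a1a3a4a2 is +1, so it contributes +[[[a1, a3], a4], a2]
  sign of a1a4a3a2 is -1, so it contributes -[[[a1, a4], a3], a2]


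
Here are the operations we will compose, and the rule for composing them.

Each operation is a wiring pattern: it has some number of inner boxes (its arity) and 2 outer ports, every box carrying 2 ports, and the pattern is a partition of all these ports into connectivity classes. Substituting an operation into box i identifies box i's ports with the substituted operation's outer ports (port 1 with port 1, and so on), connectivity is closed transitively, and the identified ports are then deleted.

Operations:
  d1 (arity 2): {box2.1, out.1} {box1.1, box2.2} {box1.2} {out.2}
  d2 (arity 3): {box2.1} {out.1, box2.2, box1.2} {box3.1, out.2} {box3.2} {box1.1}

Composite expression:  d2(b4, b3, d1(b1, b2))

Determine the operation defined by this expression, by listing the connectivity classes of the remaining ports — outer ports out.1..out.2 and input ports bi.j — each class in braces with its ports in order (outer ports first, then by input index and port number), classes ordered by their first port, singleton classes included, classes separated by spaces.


{out.1, b3.2, b4.2} {out.2, b2.1} {b1.1, b2.2} {b1.2} {b3.1} {b4.1}

Reachability decides: close wires over d2-identified ports.
through d1, on inputs (b1, b2): {out.1, b2.1} {out.2} {b1.1, b2.2} {b1.2} (out.j = stage outer ports)
through d2, on inputs (b4, b3, b1, b2): {out.1, b3.2, b4.2} {out.2, b2.1} {b1.1, b2.2} {b1.2} {b3.1} {b4.1} (out.j = stage outer ports)


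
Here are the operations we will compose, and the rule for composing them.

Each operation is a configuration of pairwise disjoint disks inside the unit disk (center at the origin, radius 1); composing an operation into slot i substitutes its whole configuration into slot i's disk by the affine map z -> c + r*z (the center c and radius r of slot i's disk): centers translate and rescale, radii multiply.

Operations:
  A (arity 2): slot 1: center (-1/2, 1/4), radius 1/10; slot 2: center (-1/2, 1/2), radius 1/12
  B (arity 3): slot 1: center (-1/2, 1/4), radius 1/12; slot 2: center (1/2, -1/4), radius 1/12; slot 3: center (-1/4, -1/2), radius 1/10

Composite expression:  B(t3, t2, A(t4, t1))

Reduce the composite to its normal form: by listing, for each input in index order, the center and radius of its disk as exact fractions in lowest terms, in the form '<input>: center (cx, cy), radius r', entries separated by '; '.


t1: center (-3/10, -9/20), radius 1/120; t2: center (1/2, -1/4), radius 1/12; t3: center (-1/2, 1/4), radius 1/12; t4: center (-3/10, -19/40), radius 1/100

Below B, radii multiply path by path; the t-disk centers shift.
tracing t3 down its 1-map path: center (-1/2, 1/4), radius 1/12
tracing t2 down its 1-map path: center (1/2, -1/4), radius 1/12
tracing t4 down its 2-map path: center (-3/10, -19/40), radius 1/100
tracing t1 down its 2-map path: center (-3/10, -9/20), radius 1/120


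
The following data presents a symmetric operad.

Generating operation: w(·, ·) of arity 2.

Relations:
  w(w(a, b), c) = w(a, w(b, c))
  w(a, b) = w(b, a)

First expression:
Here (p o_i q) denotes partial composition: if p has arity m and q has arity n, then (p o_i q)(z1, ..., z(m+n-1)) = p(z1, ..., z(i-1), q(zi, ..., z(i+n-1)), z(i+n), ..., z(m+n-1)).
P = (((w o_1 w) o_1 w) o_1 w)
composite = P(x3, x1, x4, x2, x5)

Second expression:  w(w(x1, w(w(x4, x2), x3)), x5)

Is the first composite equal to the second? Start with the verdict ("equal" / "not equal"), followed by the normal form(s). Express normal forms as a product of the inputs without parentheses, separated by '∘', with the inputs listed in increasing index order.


equal; both compose to x1 ∘ x2 ∘ x3 ∘ x4 ∘ x5

The first composite normalizes to x1 ∘ x2 ∘ x3 ∘ x4 ∘ x5
The second composite normalizes to x1 ∘ x2 ∘ x3 ∘ x4 ∘ x5
Identical normal forms: equal.


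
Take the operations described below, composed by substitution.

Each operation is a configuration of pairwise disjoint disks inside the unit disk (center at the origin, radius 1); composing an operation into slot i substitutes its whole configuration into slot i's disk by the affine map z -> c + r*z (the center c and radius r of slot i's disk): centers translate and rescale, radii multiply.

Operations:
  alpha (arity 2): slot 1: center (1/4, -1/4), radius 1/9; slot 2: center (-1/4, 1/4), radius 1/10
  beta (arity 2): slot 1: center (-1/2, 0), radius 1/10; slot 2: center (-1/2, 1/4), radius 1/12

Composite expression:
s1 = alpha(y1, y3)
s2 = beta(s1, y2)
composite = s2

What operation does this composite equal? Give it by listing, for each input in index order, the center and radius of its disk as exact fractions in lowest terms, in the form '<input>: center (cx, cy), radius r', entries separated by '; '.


y1: center (-19/40, -1/40), radius 1/90; y2: center (-1/2, 1/4), radius 1/12; y3: center (-21/40, 1/40), radius 1/100

Affine substitution under beta: radii multiply and y-centers shift.
y1: after 2 affine steps, its disk has center (-19/40, -1/40), radius 1/90
y3: after 2 affine steps, its disk has center (-21/40, 1/40), radius 1/100
y2: after 1 affine step, its disk has center (-1/2, 1/4), radius 1/12


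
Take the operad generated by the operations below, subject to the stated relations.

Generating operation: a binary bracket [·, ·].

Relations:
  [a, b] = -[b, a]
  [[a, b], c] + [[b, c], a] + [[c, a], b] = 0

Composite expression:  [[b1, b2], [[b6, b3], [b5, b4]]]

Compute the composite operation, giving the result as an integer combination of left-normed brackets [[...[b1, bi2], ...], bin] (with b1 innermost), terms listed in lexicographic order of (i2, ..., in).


[[[[[b1, b2], b3], b6], b4], b5] - [[[[[b1, b2], b3], b6], b5], b4] - [[[[[b1, b2], b4], b5], b3], b6] + [[[[[b1, b2], b4], b5], b6], b3] + [[[[[b1, b2], b5], b4], b3], b6] - [[[[[b1, b2], b5], b4], b6], b3] - [[[[[b1, b2], b6], b3], b4], b5] + [[[[[b1, b2], b6], b3], b5], b4]


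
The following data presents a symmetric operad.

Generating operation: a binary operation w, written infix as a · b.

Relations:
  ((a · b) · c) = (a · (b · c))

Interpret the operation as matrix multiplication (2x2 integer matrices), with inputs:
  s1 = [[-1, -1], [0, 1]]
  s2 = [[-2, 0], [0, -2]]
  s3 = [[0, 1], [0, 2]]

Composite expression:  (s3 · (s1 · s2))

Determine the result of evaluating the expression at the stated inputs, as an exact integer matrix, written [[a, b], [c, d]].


[[0, -2], [0, -4]]

(s1 · s2) = [[2, 2], [0, -2]]
(s3 · (s1 · s2)) = [[0, -2], [0, -4]]


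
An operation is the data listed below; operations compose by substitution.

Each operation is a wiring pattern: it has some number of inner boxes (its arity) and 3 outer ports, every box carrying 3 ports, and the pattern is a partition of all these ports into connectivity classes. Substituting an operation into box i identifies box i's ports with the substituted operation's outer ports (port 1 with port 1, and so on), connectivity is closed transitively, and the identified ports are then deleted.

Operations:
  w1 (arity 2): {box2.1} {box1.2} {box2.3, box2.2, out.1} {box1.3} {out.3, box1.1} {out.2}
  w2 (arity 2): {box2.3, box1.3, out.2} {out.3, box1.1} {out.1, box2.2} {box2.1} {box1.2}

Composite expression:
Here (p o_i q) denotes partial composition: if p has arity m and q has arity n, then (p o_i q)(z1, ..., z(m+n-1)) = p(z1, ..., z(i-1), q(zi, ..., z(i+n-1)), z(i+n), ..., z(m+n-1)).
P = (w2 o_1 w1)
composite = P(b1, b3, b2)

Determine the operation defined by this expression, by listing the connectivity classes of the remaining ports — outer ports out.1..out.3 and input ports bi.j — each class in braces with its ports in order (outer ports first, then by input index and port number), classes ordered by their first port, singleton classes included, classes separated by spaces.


Treat the ports identified at w2 as solder joints: merge, then drop.
the subtree at w1 composes to {out.1, b3.2, b3.3} {out.2} {out.3, b1.1} {b1.2} {b1.3} {b3.1} on (b1, b3); out.j = own outer ports
the subtree at w2 composes to {out.1, b2.2} {out.2, b1.1, b2.3} {out.3, b3.2, b3.3} {b1.2} {b1.3} {b2.1} {b3.1} on (b1, b3, b2); out.j = own outer ports

{out.1, b2.2} {out.2, b1.1, b2.3} {out.3, b3.2, b3.3} {b1.2} {b1.3} {b2.1} {b3.1}


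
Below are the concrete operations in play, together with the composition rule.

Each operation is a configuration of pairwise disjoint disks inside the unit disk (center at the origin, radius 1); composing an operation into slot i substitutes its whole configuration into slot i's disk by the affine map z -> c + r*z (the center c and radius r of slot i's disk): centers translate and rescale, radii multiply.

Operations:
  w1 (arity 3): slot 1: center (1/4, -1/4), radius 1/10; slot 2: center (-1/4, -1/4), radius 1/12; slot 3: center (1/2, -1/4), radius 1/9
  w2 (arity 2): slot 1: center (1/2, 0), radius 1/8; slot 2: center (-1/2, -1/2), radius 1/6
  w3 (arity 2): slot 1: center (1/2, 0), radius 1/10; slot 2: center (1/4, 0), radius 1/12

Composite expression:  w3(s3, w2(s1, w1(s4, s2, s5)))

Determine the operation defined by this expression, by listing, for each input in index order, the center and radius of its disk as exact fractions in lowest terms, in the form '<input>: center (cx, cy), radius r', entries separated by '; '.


Affine substitution under w3: radii multiply and s-centers shift.
s3: after 1 affine step, its disk has center (1/2, 0), radius 1/10
s1: after 2 affine steps, its disk has center (7/24, 0), radius 1/96
s4: after 3 affine steps, its disk has center (61/288, -13/288), radius 1/720
s2: after 3 affine steps, its disk has center (59/288, -13/288), radius 1/864
s5: after 3 affine steps, its disk has center (31/144, -13/288), radius 1/648

s1: center (7/24, 0), radius 1/96; s2: center (59/288, -13/288), radius 1/864; s3: center (1/2, 0), radius 1/10; s4: center (61/288, -13/288), radius 1/720; s5: center (31/144, -13/288), radius 1/648


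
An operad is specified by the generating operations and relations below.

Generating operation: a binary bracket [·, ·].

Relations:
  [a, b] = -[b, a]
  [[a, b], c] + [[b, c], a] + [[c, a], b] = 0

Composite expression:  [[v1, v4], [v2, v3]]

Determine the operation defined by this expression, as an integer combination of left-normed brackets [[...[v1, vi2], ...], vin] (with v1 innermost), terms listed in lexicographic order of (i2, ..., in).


Expand each bracket as ab - ba; the v1-initial words give the coefficients.
Composite bracket: [[v1, v4], [v2, v3]]
Applying ab - ba throughout gives 8 signed words (2^3 = 8).
Only words starting with v1 matter:
  v1v4v2v3 (sign +1) contributes +[[[v1, v4], v2], v3]
  v1v4v3v2 (sign -1) contributes -[[[v1, v4], v3], v2]

[[[v1, v4], v2], v3] - [[[v1, v4], v3], v2]


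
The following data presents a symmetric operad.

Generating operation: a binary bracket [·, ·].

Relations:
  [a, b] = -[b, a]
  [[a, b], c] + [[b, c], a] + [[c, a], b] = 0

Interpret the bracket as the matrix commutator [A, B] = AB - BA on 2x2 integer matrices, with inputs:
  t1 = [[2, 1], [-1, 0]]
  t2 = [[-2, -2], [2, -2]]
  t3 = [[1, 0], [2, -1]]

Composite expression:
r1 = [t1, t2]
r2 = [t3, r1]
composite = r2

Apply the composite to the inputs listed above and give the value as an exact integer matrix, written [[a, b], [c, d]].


[[8, -8], [8, -8]]

[t1, t2] = [[0, -4], [-4, 0]]
[t3, [t1, t2]] = [[8, -8], [8, -8]]


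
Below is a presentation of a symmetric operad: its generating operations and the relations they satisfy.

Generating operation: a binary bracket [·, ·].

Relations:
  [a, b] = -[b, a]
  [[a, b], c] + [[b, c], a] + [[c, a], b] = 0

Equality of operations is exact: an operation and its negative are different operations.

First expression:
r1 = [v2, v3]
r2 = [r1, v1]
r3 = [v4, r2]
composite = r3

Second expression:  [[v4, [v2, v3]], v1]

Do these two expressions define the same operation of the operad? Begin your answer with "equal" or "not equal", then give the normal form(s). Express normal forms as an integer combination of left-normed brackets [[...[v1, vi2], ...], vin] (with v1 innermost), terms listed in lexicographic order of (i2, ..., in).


not equal; first: [[[v1, v2], v3], v4] - [[[v1, v3], v2], v4]; second: [[[v1, v2], v3], v4] - [[[v1, v3], v2], v4] - [[[v1, v4], v2], v3] + [[[v1, v4], v3], v2]

In normal form, the first expression is [[[v1, v2], v3], v4] - [[[v1, v3], v2], v4]
In normal form, the second expression is [[[v1, v2], v3], v4] - [[[v1, v3], v2], v4] - [[[v1, v4], v2], v3] + [[[v1, v4], v3], v2]
Different reductions; not equal.


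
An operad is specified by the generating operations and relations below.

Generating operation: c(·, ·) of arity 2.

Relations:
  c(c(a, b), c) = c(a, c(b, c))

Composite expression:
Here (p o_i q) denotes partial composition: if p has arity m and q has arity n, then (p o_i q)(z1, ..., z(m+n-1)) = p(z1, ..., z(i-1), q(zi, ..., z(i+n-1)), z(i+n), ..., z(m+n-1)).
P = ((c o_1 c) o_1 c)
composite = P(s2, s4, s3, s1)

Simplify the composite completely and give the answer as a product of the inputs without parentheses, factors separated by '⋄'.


s2 ⋄ s4 ⋄ s3 ⋄ s1

Under associativity of c, the answer is the s's in reading order.
c(s2, s4) linearizes to s2 ⋄ s4
c(c(s2, s4), s3) linearizes to s2 ⋄ s4 ⋄ s3
c(c(c(s2, s4), s3), s1) linearizes to s2 ⋄ s4 ⋄ s3 ⋄ s1


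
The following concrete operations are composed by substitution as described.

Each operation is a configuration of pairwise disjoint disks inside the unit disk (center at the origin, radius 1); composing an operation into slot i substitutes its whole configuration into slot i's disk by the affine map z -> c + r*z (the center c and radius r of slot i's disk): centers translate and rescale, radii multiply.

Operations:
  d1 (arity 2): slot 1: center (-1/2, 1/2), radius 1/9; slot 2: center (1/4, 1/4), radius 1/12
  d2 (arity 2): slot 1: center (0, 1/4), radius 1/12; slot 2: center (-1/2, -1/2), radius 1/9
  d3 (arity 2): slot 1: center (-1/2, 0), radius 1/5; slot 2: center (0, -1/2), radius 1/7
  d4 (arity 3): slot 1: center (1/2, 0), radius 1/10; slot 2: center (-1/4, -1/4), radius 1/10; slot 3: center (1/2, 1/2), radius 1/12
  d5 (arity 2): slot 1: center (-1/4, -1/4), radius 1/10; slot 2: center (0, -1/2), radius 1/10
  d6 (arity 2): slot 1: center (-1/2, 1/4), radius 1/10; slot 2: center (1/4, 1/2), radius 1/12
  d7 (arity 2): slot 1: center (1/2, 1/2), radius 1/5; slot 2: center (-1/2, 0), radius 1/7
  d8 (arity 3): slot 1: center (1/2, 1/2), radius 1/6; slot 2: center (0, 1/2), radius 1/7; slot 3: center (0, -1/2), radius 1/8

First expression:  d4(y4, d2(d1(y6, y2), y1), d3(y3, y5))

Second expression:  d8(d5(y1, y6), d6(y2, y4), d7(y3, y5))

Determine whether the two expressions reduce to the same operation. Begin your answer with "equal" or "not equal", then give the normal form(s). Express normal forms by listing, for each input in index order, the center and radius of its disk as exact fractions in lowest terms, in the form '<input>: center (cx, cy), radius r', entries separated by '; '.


not equal: they reduce to y1: center (-3/10, -3/10), radius 1/90; y2: center (-119/480, -107/480), radius 1/1440; y3: center (11/24, 1/2), radius 1/60; y4: center (1/2, 0), radius 1/10; y5: center (1/2, 11/24), radius 1/84; y6: center (-61/240, -53/240), radius 1/1080 and y1: center (11/24, 11/24), radius 1/60; y2: center (-1/14, 15/28), radius 1/70; y3: center (1/16, -7/16), radius 1/40; y4: center (1/28, 4/7), radius 1/84; y5: center (-1/16, -1/2), radius 1/56; y6: center (1/2, 5/12), radius 1/60

The first expression, normalized: y1: center (-3/10, -3/10), radius 1/90; y2: center (-119/480, -107/480), radius 1/1440; y3: center (11/24, 1/2), radius 1/60; y4: center (1/2, 0), radius 1/10; y5: center (1/2, 11/24), radius 1/84; y6: center (-61/240, -53/240), radius 1/1080
The second expression, normalized: y1: center (11/24, 11/24), radius 1/60; y2: center (-1/14, 15/28), radius 1/70; y3: center (1/16, -7/16), radius 1/40; y4: center (1/28, 4/7), radius 1/84; y5: center (-1/16, -1/2), radius 1/56; y6: center (1/2, 5/12), radius 1/60
The forms do not match — not equal.


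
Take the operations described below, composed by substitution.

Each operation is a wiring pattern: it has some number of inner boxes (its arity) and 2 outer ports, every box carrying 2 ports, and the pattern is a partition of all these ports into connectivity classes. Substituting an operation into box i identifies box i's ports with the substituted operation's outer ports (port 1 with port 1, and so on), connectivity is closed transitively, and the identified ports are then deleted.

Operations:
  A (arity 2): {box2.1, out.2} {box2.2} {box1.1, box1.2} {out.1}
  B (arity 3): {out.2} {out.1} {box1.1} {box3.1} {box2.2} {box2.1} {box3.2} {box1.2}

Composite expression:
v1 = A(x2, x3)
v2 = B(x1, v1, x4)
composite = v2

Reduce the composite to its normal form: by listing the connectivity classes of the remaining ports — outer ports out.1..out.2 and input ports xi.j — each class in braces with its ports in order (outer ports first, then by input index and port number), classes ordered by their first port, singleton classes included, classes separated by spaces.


{out.1} {out.2} {x1.1} {x1.2} {x2.1, x2.2} {x3.1} {x3.2} {x4.1} {x4.2}

Substituting into B glues patterns; closure does the rest.
through A, on inputs (x2, x3): {out.1} {out.2, x3.1} {x2.1, x2.2} {x3.2} (out.j = stage outer ports)
through B, on inputs (x1, x2, x3, x4): {out.1} {out.2} {x1.1} {x1.2} {x2.1, x2.2} {x3.1} {x3.2} {x4.1} {x4.2} (out.j = stage outer ports)


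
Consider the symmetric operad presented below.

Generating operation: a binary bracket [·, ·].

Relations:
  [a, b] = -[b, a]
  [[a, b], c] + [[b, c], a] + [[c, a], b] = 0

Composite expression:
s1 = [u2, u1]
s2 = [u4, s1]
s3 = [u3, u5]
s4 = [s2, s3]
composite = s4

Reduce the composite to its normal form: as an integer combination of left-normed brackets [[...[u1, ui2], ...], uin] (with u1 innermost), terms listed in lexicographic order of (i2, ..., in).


Antisymmetry and Jacobi reduce to u1-anchored left-normed brackets.
Composite bracket: [[u4, [u2, u1]], [u3, u5]]
Under [a, b] = ab - ba we get 16 signed associative words (2^4 = 16).
Collect the words opening with u1:
  u1u2u4u3u5 (sign +1) contributes +[[[[u1, u2], u4], u3], u5]
  u1u2u4u5u3 (sign -1) contributes -[[[[u1, u2], u4], u5], u3]

[[[[u1, u2], u4], u3], u5] - [[[[u1, u2], u4], u5], u3]


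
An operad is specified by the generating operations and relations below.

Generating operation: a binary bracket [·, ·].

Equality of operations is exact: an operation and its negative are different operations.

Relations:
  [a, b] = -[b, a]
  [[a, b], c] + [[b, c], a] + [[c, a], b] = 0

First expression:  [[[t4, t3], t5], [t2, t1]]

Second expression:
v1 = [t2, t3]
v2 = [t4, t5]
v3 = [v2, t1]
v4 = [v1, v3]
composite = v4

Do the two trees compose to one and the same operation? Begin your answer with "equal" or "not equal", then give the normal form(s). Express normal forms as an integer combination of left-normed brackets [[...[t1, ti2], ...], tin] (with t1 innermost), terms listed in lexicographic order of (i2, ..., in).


not equal: they reduce to -[[[[t1, t2], t3], t4], t5] + [[[[t1, t2], t4], t3], t5] + [[[[t1, t2], t5], t3], t4] - [[[[t1, t2], t5], t4], t3] and [[[[t1, t4], t5], t2], t3] - [[[[t1, t4], t5], t3], t2] - [[[[t1, t5], t4], t2], t3] + [[[[t1, t5], t4], t3], t2]

Reducing the first expression gives -[[[[t1, t2], t3], t4], t5] + [[[[t1, t2], t4], t3], t5] + [[[[t1, t2], t5], t3], t4] - [[[[t1, t2], t5], t4], t3]
Reducing the second expression gives [[[[t1, t4], t5], t2], t3] - [[[[t1, t4], t5], t3], t2] - [[[[t1, t5], t4], t2], t3] + [[[[t1, t5], t4], t3], t2]
No match — not equal.


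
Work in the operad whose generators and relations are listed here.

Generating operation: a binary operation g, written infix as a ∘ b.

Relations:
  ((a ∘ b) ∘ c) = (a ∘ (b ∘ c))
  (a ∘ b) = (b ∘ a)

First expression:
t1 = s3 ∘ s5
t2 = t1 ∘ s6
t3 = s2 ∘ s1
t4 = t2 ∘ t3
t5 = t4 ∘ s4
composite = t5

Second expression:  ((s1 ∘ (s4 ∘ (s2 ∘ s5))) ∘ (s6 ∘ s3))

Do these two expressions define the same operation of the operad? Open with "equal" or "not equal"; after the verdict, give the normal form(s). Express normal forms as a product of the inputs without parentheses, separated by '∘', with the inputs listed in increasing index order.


Reducing the first expression gives s1 ∘ s2 ∘ s3 ∘ s4 ∘ s5 ∘ s6
Reducing the second expression gives s1 ∘ s2 ∘ s3 ∘ s4 ∘ s5 ∘ s6
Same normal form: equal.

equal: each reduces to s1 ∘ s2 ∘ s3 ∘ s4 ∘ s5 ∘ s6


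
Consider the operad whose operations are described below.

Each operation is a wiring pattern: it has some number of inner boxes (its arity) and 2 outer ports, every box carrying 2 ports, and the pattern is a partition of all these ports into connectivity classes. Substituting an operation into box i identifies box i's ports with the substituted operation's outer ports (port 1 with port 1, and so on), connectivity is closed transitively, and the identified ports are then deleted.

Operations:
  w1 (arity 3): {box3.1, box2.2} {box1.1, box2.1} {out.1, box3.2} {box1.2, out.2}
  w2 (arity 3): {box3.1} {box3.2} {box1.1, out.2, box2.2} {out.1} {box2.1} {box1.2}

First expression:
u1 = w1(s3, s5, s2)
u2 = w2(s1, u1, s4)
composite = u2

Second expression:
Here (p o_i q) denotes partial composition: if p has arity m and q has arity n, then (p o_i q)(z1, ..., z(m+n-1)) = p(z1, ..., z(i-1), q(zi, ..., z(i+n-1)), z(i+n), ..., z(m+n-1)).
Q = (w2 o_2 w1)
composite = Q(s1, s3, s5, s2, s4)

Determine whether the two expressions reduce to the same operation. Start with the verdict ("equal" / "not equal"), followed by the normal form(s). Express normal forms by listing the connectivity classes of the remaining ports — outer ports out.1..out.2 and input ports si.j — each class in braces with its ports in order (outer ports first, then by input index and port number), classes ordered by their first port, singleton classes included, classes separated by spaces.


Normal form of the first expression: {out.1} {out.2, s1.1, s3.2} {s1.2} {s2.1, s5.2} {s2.2} {s3.1, s5.1} {s4.1} {s4.2}
Normal form of the second expression: {out.1} {out.2, s1.1, s3.2} {s1.2} {s2.1, s5.2} {s2.2} {s3.1, s5.1} {s4.1} {s4.2}
The normal forms match — equal.

equal — both sides give {out.1} {out.2, s1.1, s3.2} {s1.2} {s2.1, s5.2} {s2.2} {s3.1, s5.1} {s4.1} {s4.2}
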